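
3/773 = 3/773 = 0.00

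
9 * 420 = 3780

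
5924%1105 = 399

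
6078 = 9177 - 3099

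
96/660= 8/55  =  0.15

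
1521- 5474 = -3953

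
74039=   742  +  73297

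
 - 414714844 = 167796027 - 582510871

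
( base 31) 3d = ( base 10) 106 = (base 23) 4e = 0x6A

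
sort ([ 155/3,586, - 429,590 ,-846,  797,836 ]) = [  -  846, - 429, 155/3 , 586,  590,797 , 836] 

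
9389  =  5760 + 3629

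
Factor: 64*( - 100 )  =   - 6400= - 2^8*5^2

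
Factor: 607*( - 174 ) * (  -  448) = 2^7*3^1*7^1*29^1*607^1 = 47316864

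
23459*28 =656852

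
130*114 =14820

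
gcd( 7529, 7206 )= 1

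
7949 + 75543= 83492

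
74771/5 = 14954 + 1/5 = 14954.20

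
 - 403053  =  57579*( -7)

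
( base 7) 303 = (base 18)86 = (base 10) 150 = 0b10010110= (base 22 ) 6i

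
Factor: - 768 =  - 2^8 *3^1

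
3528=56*63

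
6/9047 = 6/9047 = 0.00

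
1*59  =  59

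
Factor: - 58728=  - 2^3*3^1*2447^1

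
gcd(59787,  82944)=9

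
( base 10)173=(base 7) 335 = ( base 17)A3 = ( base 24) 75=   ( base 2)10101101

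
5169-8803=  -  3634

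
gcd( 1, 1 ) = 1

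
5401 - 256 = 5145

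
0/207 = 0 = 0.00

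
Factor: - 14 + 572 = 2^1*3^2*31^1 = 558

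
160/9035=32/1807  =  0.02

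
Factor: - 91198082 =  - 2^1*23^1*1982567^1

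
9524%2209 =688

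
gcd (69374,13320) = 2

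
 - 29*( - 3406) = 98774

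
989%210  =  149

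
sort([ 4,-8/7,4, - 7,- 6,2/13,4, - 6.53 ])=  [ - 7, - 6.53, - 6 , - 8/7,  2/13,4  ,  4 , 4]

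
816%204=0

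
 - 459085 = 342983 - 802068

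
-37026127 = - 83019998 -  - 45993871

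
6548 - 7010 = - 462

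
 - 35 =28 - 63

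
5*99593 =497965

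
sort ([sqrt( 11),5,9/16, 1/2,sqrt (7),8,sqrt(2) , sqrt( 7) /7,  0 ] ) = [ 0,sqrt(7) /7, 1/2, 9/16, sqrt(2),sqrt(7),sqrt( 11),5, 8] 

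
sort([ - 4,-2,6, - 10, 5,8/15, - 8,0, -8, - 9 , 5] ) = [ - 10, - 9, - 8, - 8, - 4, - 2,0,8/15, 5,5, 6]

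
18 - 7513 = -7495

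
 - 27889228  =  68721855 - 96611083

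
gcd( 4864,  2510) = 2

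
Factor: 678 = 2^1*3^1*113^1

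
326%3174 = 326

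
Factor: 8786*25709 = 2^1*23^1 * 47^1 * 191^1 * 547^1 = 225879274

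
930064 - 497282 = 432782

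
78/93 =26/31 = 0.84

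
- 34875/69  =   - 11625/23 = - 505.43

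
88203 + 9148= 97351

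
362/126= 181/63 = 2.87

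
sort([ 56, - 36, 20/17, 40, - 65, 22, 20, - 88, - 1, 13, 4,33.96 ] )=[  -  88, - 65, - 36, - 1, 20/17,  4 , 13,20,22, 33.96,  40,56]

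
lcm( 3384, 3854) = 138744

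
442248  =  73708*6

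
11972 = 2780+9192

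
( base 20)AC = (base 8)324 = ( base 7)422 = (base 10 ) 212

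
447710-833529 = -385819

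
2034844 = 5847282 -3812438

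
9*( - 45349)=-408141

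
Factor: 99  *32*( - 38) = - 2^6*3^2*11^1 * 19^1 = - 120384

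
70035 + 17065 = 87100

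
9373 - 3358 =6015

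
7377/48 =153+11/16  =  153.69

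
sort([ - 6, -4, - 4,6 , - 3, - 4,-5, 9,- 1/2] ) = [-6, - 5,- 4 ,-4,-4,-3, - 1/2, 6, 9 ] 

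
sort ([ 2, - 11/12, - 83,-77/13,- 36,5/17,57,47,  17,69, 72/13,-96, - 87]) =[ -96,-87,  -  83, - 36, - 77/13,-11/12, 5/17, 2,72/13, 17,47,57,69 ] 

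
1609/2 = 1609/2 =804.50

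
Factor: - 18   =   -2^1*3^2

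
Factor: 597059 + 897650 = 1494709 = 1494709^1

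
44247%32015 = 12232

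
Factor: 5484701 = 523^1 * 10487^1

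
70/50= 7/5 = 1.40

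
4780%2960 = 1820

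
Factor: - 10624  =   - 2^7*83^1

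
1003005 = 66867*15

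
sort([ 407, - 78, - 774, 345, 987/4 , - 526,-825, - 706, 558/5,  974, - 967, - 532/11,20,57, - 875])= [ - 967, - 875 , - 825,-774,  -  706 ,-526 , - 78, - 532/11, 20, 57, 558/5, 987/4,345, 407,974 ] 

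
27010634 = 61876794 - 34866160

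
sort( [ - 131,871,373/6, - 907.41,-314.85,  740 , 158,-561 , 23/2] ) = [ - 907.41,- 561, - 314.85, - 131, 23/2,373/6,  158,740,871 ] 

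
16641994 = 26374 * 631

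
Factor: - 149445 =-3^6*5^1*41^1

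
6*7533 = 45198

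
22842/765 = 2538/85 = 29.86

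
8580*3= 25740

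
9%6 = 3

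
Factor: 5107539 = 3^1*367^1*4639^1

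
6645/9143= 6645/9143= 0.73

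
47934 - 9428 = 38506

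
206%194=12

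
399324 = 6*66554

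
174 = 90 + 84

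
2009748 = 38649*52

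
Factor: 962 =2^1*13^1*37^1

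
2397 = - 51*(- 47) 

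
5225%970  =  375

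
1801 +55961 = 57762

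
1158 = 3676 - 2518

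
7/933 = 7/933 = 0.01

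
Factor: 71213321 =71213321^1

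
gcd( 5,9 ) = 1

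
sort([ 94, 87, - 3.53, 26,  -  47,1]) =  [ - 47, - 3.53, 1,26, 87,94] 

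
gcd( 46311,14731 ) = 1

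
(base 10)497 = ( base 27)IB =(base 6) 2145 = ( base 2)111110001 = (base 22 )10d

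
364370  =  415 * 878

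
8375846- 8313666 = 62180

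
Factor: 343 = 7^3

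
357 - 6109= -5752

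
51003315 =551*92565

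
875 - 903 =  - 28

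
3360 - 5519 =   -  2159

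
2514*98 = 246372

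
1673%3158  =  1673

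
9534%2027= 1426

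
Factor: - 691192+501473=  - 189719 = - 193^1*983^1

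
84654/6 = 14109 = 14109.00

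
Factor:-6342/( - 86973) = 2^1  *7^1*53^(-1 )*151^1*547^( - 1)= 2114/28991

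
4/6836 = 1/1709 =0.00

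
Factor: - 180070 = -2^1*  5^1*11^1*1637^1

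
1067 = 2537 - 1470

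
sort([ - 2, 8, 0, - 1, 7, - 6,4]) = [ - 6,- 2, - 1,  0, 4, 7, 8]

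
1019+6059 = 7078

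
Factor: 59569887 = 3^1*13^1*17^1*89849^1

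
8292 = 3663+4629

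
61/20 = 3 + 1/20 = 3.05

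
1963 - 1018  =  945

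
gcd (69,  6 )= 3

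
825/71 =11 + 44/71 = 11.62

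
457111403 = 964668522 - 507557119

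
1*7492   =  7492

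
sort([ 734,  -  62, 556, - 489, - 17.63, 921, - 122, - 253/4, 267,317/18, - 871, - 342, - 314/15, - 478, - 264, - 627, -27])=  [ - 871, - 627, - 489, - 478,-342, - 264, - 122  , - 253/4, - 62,-27,  -  314/15, - 17.63,317/18, 267,556,734,921 ] 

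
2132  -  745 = 1387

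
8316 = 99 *84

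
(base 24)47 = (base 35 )2x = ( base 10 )103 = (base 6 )251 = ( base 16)67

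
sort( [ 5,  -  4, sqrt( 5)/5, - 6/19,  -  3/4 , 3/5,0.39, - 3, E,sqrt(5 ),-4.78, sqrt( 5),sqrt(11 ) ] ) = [ - 4.78 , - 4,  -  3 ,  -  3/4,- 6/19 , 0.39,sqrt(5) /5,3/5,sqrt ( 5 ) , sqrt ( 5), E,  sqrt(11), 5] 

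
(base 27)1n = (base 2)110010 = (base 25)20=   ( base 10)50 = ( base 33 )1H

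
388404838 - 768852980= - 380448142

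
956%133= 25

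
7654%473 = 86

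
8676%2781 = 333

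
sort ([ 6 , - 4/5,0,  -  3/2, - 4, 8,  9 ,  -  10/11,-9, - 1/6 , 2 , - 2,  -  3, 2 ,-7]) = [ - 9, - 7,-4, - 3, - 2, - 3/2, - 10/11, - 4/5,-1/6, 0 , 2 , 2, 6 , 8,9]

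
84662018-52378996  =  32283022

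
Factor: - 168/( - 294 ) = 4/7 = 2^2*7^ ( - 1) 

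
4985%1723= 1539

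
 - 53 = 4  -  57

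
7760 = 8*970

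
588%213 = 162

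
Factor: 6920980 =2^2*5^1*11^1*163^1*193^1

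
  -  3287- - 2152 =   -  1135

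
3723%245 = 48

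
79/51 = 79/51 = 1.55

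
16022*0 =0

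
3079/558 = 5+289/558  =  5.52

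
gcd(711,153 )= 9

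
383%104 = 71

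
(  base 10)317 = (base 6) 1245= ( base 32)9T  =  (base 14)189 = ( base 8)475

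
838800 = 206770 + 632030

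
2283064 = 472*4837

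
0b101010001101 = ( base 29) 364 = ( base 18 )861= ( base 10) 2701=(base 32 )2kd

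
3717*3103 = 11533851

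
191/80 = 191/80 = 2.39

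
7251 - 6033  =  1218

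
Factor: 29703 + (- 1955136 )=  - 3^2 * 349^1*613^1= - 1925433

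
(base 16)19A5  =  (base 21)EID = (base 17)15c3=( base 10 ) 6565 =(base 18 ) 124d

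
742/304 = 371/152 = 2.44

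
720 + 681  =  1401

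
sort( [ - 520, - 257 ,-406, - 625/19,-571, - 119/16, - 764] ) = [ - 764, - 571, - 520, - 406, - 257,-625/19, - 119/16]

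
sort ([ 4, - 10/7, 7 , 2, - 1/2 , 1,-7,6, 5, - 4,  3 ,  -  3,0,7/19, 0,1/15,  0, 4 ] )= [-7,  -  4,-3,-10/7,-1/2, 0,  0, 0,  1/15, 7/19,1 , 2,3, 4,  4,5, 6,  7 ] 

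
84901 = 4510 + 80391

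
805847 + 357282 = 1163129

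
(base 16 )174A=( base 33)5fm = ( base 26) 8l8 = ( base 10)5962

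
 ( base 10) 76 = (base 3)2211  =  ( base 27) 2m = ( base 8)114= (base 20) 3G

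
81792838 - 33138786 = 48654052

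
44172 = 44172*1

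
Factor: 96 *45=2^5*3^3*5^1 = 4320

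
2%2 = 0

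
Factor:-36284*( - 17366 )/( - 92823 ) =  - 2^3*3^( - 1)*19^1*47^1*193^1*457^1*30941^( - 1) = - 630107944/92823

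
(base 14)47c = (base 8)1576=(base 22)1ie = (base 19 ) 291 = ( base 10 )894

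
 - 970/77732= -485/38866 = -0.01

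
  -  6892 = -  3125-3767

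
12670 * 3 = 38010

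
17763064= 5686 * 3124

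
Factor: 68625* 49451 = 3393574875  =  3^2 *5^3* 61^1 * 49451^1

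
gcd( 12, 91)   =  1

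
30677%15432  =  15245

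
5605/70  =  1121/14 = 80.07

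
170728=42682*4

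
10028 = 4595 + 5433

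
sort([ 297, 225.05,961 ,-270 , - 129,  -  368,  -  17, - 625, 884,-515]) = [ - 625, - 515, - 368 , - 270, - 129,  -  17,225.05, 297 , 884 , 961] 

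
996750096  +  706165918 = 1702916014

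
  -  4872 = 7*( - 696)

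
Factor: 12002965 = 5^1 * 13^1 * 19^1 * 9719^1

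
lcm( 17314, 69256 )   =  69256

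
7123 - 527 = 6596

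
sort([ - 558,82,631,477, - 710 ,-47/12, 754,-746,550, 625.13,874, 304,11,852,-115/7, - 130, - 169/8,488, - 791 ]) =[ - 791, - 746, - 710, - 558, - 130, - 169/8,  -  115/7, - 47/12,11,82,304,477,488,550,625.13,631,754,852,874] 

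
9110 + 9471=18581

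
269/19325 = 269/19325 = 0.01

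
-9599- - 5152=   -4447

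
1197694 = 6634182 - 5436488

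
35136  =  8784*4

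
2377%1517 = 860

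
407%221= 186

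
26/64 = 13/32 = 0.41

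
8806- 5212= 3594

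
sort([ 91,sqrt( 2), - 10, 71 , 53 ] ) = [-10,sqrt( 2),53,71 , 91 ] 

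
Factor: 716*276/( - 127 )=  - 2^4*3^1 *23^1*127^( - 1 )*179^1=- 197616/127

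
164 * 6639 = 1088796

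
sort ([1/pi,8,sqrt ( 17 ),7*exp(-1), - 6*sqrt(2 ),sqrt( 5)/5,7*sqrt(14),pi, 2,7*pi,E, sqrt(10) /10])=[ - 6*sqrt( 2),  sqrt( 10)/10,1/pi,sqrt( 5 ) /5,2,7*exp( - 1),  E,pi,  sqrt(17), 8,7*pi,7*sqrt(14 )]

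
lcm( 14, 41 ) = 574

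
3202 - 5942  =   - 2740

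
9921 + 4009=13930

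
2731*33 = 90123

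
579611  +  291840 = 871451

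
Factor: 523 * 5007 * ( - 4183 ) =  - 10953858963= - 3^1*47^1*89^1*523^1*1669^1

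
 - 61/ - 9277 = 61/9277 = 0.01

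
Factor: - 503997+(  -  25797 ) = -529794 = -  2^1 * 3^3*9811^1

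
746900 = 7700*97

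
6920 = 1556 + 5364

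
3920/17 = 230 + 10/17 = 230.59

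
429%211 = 7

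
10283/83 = 10283/83 = 123.89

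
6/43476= 1/7246 = 0.00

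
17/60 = 17/60  =  0.28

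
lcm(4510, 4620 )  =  189420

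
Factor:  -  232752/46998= - 104/21  =  -2^3*3^ ( - 1 ) * 7^(-1 )*13^1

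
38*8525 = 323950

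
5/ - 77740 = - 1+15547/15548 =-0.00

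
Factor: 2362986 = 2^1 *3^3 *43759^1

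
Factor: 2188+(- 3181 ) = -3^1*331^1 = -993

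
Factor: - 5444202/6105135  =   - 1814734/2035045= - 2^1*5^( - 1 )*353^( - 1) * 1153^(-1) * 907367^1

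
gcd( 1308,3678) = 6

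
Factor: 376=2^3*47^1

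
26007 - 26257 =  - 250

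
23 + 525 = 548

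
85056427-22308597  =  62747830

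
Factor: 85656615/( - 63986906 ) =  - 2^ ( - 1 )*3^1  *5^1*11^1*89^ ( - 1)*359477^( - 1)* 519131^1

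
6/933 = 2/311 =0.01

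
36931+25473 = 62404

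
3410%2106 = 1304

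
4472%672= 440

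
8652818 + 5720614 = 14373432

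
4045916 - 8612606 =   -  4566690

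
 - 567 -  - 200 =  - 367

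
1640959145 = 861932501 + 779026644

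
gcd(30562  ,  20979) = 259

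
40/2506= 20/1253 = 0.02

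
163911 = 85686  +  78225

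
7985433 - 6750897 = 1234536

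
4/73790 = 2/36895 = 0.00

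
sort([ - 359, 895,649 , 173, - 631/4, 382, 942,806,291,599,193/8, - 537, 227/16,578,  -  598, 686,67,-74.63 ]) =[ - 598  ,-537, - 359, - 631/4, - 74.63, 227/16,193/8, 67,  173, 291, 382,578,599, 649, 686, 806, 895 , 942]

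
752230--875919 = 1628149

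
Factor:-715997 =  - 641^1*1117^1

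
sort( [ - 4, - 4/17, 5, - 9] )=[ - 9,-4, - 4/17, 5] 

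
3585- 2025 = 1560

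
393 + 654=1047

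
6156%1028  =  1016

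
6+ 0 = 6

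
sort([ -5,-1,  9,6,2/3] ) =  [ - 5, - 1,2/3,6, 9] 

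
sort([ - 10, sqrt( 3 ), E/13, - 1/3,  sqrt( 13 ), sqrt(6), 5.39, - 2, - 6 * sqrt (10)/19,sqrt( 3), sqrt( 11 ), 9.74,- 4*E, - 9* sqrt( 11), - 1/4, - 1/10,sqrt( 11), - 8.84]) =[ - 9*sqrt( 11 ), - 4*E , - 10, - 8.84, - 2,-6*sqrt ( 10)/19, - 1/3, - 1/4, - 1/10, E/13,  sqrt( 3 ), sqrt (3), sqrt ( 6 ),  sqrt( 11 ), sqrt( 11 ), sqrt ( 13 ),5.39,9.74]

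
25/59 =25/59 = 0.42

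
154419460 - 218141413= - 63721953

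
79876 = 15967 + 63909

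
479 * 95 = 45505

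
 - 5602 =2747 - 8349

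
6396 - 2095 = 4301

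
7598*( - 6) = - 45588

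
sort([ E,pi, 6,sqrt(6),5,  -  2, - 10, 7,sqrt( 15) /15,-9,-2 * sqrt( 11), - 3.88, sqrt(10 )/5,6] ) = [ - 10, - 9,  -  2*sqrt( 11 )  , - 3.88,-2, sqrt(15)/15, sqrt(10 )/5, sqrt (6 ), E,pi , 5,6, 6, 7] 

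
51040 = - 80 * ( - 638)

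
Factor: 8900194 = 2^1*4450097^1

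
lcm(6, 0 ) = 0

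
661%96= 85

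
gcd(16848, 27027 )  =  351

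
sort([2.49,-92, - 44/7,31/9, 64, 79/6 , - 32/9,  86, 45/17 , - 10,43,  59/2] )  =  [ - 92, -10, - 44/7,- 32/9,  2.49, 45/17, 31/9,79/6, 59/2,43, 64, 86 ]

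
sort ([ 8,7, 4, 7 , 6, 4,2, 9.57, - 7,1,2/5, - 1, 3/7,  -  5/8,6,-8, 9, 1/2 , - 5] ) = [ - 8,-7, - 5,-1, - 5/8, 2/5,3/7,1/2  ,  1,2,4,4, 6, 6,7,7,  8,9,9.57]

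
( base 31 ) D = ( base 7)16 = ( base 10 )13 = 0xd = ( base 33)d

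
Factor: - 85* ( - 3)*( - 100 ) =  - 2^2*3^1*5^3*17^1 =- 25500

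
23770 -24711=  -  941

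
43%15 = 13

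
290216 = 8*36277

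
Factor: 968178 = 2^1*3^1 *161363^1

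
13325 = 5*2665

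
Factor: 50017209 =3^1*11^1*661^1 * 2293^1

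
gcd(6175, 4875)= 325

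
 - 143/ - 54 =2 +35/54 = 2.65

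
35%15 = 5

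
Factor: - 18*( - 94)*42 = 71064 = 2^3*3^3  *  7^1*47^1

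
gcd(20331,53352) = 27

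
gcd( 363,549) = 3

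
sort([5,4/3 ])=[4/3, 5]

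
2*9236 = 18472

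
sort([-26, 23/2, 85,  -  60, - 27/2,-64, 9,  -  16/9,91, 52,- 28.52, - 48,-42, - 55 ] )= [  -  64  ,  -  60,-55, - 48, - 42, - 28.52, - 26, - 27/2, - 16/9, 9, 23/2, 52 , 85,91]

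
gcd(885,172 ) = 1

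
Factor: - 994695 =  - 3^1*5^1*13^1*5101^1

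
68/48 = 1 + 5/12 =1.42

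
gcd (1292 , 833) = 17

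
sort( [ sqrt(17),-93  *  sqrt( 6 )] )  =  [ - 93*  sqrt( 6 ), sqrt( 17)] 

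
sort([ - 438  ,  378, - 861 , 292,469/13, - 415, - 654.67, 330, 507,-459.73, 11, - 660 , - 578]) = [ - 861,-660 ,  -  654.67, - 578, - 459.73,-438,- 415, 11, 469/13, 292, 330,  378, 507] 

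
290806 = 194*1499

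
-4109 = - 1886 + -2223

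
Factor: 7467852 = 2^2 *3^1*7^1 * 88903^1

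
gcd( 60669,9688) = 7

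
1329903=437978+891925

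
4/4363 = 4/4363 = 0.00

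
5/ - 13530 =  - 1/2706 =- 0.00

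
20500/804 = 25 + 100/201 = 25.50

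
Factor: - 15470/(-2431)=70/11= 2^1*5^1*7^1 * 11^(-1)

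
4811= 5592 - 781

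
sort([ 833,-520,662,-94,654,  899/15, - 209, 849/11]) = [-520, - 209,-94, 899/15,849/11, 654,662,833]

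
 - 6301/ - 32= 6301/32 = 196.91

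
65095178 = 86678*751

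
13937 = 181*77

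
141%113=28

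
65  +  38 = 103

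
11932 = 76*157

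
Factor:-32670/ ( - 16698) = 3^2*5^1 * 23^( - 1) = 45/23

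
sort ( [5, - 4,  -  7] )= [ - 7 , - 4, 5] 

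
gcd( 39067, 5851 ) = 1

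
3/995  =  3/995 = 0.00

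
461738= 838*551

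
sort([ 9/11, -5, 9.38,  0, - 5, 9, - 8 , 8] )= [-8, - 5, - 5,0,9/11,8, 9, 9.38]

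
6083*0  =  0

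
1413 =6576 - 5163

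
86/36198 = 43/18099  =  0.00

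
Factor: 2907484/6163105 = 2^2*5^( - 1 ) * 13^( - 1)  *53^ ( - 1 ) *103^1*1789^( - 1)*7057^1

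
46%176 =46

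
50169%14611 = 6336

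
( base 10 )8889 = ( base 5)241024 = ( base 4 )2022321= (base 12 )5189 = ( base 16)22B9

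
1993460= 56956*35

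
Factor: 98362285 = 5^1*7^1*43^1*65357^1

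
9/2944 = 9/2944 = 0.00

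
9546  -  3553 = 5993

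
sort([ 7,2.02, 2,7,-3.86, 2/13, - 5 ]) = [ - 5, - 3.86,  2/13, 2, 2.02, 7,  7]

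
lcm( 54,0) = 0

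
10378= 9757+621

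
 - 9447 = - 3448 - 5999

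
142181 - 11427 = 130754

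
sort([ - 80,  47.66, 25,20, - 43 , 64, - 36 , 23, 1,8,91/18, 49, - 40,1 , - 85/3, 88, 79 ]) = [ - 80, - 43,- 40, - 36, - 85/3, 1,1, 91/18,  8,20,  23,25,  47.66, 49, 64, 79 , 88 ] 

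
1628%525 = 53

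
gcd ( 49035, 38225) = 5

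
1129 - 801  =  328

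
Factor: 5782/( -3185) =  - 118/65 = -2^1*5^ ( - 1 )*13^( - 1 )*59^1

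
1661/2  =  830 +1/2 = 830.50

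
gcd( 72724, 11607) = 1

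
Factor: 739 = 739^1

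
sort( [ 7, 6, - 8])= [ - 8, 6, 7]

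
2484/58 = 1242/29 = 42.83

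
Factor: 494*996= 2^3*3^1*13^1*19^1 *83^1 = 492024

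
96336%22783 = 5204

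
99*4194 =415206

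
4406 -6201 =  - 1795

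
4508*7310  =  32953480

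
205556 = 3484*59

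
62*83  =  5146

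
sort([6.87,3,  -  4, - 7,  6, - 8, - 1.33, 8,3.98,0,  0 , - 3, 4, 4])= [ - 8, - 7  , - 4, - 3,  -  1.33,0, 0,3, 3.98,4 , 4, 6, 6.87, 8 ] 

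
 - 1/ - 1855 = 1/1855 =0.00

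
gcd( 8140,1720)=20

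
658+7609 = 8267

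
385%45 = 25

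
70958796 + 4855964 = 75814760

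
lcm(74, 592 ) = 592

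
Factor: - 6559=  - 7^1*937^1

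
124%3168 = 124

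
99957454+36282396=136239850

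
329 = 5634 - 5305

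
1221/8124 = 407/2708 = 0.15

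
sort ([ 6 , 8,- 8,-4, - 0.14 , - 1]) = [  -  8, - 4, - 1, - 0.14, 6, 8] 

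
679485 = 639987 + 39498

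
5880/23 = 5880/23=255.65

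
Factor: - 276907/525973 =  - 7^ ( -1)*29^( - 1 )*2591^(  -  1 ) * 276907^1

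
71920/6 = 35960/3 = 11986.67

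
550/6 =91 + 2/3 =91.67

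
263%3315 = 263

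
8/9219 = 8/9219 = 0.00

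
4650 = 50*93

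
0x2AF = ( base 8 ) 1257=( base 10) 687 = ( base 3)221110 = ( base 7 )2001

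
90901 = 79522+11379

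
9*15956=143604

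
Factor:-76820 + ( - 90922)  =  -167742  =  - 2^1 *3^2*9319^1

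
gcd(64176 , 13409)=1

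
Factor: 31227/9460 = 2^ (-2)*3^1*5^( - 1) * 7^1*11^ ( - 1 )*43^( - 1)*1487^1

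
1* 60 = 60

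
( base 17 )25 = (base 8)47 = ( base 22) 1h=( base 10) 39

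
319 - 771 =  - 452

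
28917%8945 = 2082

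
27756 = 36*771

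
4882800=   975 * 5008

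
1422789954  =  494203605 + 928586349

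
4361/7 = 623= 623.00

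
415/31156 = 415/31156 = 0.01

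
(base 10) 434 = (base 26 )GI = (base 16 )1B2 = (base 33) d5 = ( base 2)110110010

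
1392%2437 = 1392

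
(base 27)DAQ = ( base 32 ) 9hd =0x262D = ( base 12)57a5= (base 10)9773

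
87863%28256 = 3095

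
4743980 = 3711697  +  1032283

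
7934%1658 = 1302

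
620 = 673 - 53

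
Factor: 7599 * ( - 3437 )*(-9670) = 252558768210  =  2^1*3^1*5^1 * 7^1*17^1 * 149^1*491^1*967^1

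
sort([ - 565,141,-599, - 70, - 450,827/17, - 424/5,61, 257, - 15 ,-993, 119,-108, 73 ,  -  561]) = [  -  993, - 599 ,-565,-561,-450, - 108, - 424/5, - 70,-15,  827/17,  61, 73,119,  141, 257 ]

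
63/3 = 21 = 21.00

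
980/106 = 9+13/53 = 9.25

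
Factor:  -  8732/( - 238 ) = 4366/119 =2^1*7^(  -  1) * 17^ (-1 )*37^1 * 59^1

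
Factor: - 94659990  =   - 2^1 * 3^1*5^1 * 3155333^1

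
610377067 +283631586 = 894008653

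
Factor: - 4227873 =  - 3^1*13^2*31^1*269^1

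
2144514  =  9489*226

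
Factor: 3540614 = 2^1*7^1*11^1*83^1*277^1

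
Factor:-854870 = -2^1*5^1*85487^1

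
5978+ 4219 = 10197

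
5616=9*624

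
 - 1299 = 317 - 1616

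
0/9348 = 0 = 0.00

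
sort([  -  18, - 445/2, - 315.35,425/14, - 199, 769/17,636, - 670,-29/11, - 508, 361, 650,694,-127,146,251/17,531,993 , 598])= [ - 670, - 508,-315.35, - 445/2,  -  199, -127, -18 , - 29/11,251/17, 425/14, 769/17, 146, 361,  531 , 598,636,  650,  694,993]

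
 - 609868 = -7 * 87124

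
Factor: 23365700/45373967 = 2^2 * 5^2*23^1*311^( - 1 )*10159^1*145897^( - 1)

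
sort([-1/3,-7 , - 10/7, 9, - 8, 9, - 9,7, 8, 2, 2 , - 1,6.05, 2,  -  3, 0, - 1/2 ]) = [-9,  -  8,-7 , - 3, - 10/7, - 1,-1/2, - 1/3,0,2, 2, 2,6.05,7,8, 9, 9]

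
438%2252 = 438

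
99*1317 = 130383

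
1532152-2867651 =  - 1335499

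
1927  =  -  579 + 2506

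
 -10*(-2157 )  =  21570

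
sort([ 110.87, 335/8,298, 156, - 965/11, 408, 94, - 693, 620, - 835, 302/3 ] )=[ - 835, - 693, - 965/11, 335/8, 94, 302/3, 110.87, 156, 298,408, 620]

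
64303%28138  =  8027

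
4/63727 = 4/63727 = 0.00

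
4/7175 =4/7175 = 0.00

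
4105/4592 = 4105/4592 = 0.89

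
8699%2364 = 1607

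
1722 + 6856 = 8578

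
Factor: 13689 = 3^4*13^2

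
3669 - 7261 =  - 3592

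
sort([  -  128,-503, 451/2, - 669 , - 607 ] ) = [ - 669, - 607, - 503, - 128, 451/2]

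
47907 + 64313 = 112220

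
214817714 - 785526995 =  - 570709281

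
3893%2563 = 1330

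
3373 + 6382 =9755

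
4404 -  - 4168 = 8572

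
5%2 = 1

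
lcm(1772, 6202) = 12404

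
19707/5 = 3941 + 2/5 =3941.40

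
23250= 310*75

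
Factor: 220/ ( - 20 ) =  - 11 = - 11^1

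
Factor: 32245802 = 2^1*233^1 * 69197^1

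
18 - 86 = -68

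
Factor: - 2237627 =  - 7^1 * 373^1*857^1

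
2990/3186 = 1495/1593 = 0.94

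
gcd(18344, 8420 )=4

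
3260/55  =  59 + 3/11= 59.27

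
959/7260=959/7260 = 0.13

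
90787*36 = 3268332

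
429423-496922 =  - 67499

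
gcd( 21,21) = 21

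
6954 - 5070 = 1884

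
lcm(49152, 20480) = 245760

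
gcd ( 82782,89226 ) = 18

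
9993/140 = 71+53/140= 71.38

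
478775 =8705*55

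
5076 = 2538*2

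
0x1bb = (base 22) K3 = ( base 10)443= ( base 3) 121102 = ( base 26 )H1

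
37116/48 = 3093/4  =  773.25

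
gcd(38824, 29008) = 8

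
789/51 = 15 + 8/17= 15.47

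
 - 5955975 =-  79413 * 75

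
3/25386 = 1/8462 = 0.00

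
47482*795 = 37748190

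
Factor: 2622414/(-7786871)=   -  2^1*3^1*23^1*31^1*613^1*7786871^(- 1) 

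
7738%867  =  802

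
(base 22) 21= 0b101101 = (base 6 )113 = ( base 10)45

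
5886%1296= 702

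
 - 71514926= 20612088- 92127014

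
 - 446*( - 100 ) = 44600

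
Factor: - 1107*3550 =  - 2^1*3^3 * 5^2 * 41^1 *71^1 = - 3929850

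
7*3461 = 24227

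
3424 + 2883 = 6307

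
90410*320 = 28931200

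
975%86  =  29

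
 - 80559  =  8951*(-9 ) 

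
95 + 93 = 188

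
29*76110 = 2207190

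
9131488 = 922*9904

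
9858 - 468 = 9390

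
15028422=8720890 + 6307532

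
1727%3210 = 1727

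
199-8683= -8484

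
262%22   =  20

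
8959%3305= 2349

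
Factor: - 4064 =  - 2^5*127^1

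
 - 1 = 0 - 1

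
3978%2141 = 1837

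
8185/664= 8185/664 = 12.33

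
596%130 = 76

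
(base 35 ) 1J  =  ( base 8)66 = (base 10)54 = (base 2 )110110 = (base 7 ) 105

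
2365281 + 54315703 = 56680984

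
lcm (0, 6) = 0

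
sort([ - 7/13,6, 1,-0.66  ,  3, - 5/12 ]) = [ - 0.66,  -  7/13, - 5/12, 1,3,6]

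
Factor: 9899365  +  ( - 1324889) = 2^2*31^1*69149^1 = 8574476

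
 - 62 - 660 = -722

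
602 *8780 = 5285560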